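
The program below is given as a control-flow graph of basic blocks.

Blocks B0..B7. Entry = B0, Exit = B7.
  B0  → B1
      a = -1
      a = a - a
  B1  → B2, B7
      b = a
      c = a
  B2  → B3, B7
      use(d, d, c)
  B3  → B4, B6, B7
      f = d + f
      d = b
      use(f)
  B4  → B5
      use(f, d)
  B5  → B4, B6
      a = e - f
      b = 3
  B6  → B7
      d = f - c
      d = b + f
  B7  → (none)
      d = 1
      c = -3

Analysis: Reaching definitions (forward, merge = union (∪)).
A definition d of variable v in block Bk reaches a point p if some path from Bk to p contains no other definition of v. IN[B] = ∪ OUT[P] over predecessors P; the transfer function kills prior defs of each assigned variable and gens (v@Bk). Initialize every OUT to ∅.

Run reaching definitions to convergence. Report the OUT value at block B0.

Answer: {a@B0}

Working:
Converged values:
  B0: | IN={} | OUT={a@B0}
  B1: | IN={a@B0} | OUT={a@B0, b@B1, c@B1}
  B2: | IN={a@B0, b@B1, c@B1} | OUT={a@B0, b@B1, c@B1}
  B3: | IN={a@B0, b@B1, c@B1} | OUT={a@B0, b@B1, c@B1, d@B3, f@B3}
  B4: | IN={a@B0, a@B5, b@B1, b@B5, c@B1, d@B3, f@B3} | OUT={a@B0, a@B5, b@B1, b@B5, c@B1, d@B3, f@B3}
  B5: | IN={a@B0, a@B5, b@B1, b@B5, c@B1, d@B3, f@B3} | OUT={a@B5, b@B5, c@B1, d@B3, f@B3}
  B6: | IN={a@B0, a@B5, b@B1, b@B5, c@B1, d@B3, f@B3} | OUT={a@B0, a@B5, b@B1, b@B5, c@B1, d@B6, f@B3}
  B7: | IN={a@B0, a@B5, b@B1, b@B5, c@B1, d@B3, d@B6, f@B3} | OUT={a@B0, a@B5, b@B1, b@B5, c@B7, d@B7, f@B3}

B0 is the boundary node: IN[B0] = {}
Applying B0's transfer function to that IN value gives OUT[B0] (row B0 above).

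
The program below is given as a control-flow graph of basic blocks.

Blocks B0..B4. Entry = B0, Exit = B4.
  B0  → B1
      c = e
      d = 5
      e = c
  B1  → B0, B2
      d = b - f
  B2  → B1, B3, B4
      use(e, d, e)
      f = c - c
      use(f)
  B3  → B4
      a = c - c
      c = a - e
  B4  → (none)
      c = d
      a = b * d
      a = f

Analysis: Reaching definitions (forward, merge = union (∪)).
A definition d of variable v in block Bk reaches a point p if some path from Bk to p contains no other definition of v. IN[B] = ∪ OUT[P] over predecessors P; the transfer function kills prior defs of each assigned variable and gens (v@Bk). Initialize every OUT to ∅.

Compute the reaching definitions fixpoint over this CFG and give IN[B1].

Answer: {c@B0, d@B0, d@B1, e@B0, f@B2}

Working:
Fixpoint table:
  B0:  IN={c@B0, d@B1, e@B0, f@B2}  OUT={c@B0, d@B0, e@B0, f@B2}
  B1:  IN={c@B0, d@B0, d@B1, e@B0, f@B2}  OUT={c@B0, d@B1, e@B0, f@B2}
  B2:  IN={c@B0, d@B1, e@B0, f@B2}  OUT={c@B0, d@B1, e@B0, f@B2}
  B3:  IN={c@B0, d@B1, e@B0, f@B2}  OUT={a@B3, c@B3, d@B1, e@B0, f@B2}
  B4:  IN={a@B3, c@B0, c@B3, d@B1, e@B0, f@B2}  OUT={a@B4, c@B4, d@B1, e@B0, f@B2}

Merge at B1: IN[B1] = OUT[B0] ⊔ OUT[B2] = {c@B0, d@B0, d@B1, e@B0, f@B2}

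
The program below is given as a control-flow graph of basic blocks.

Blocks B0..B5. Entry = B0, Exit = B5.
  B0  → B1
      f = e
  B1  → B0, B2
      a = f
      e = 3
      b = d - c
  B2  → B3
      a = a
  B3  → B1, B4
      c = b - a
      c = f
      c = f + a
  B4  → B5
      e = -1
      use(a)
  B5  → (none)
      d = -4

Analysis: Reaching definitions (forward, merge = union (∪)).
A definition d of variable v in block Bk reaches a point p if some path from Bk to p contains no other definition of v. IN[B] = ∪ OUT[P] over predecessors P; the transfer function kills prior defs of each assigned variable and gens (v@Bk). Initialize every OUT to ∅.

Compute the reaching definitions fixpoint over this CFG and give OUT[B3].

Fixpoint table:
  B0:   IN={a@B1, b@B1, c@B3, e@B1, f@B0}   OUT={a@B1, b@B1, c@B3, e@B1, f@B0}
  B1:   IN={a@B1, a@B2, b@B1, c@B3, e@B1, f@B0}   OUT={a@B1, b@B1, c@B3, e@B1, f@B0}
  B2:   IN={a@B1, b@B1, c@B3, e@B1, f@B0}   OUT={a@B2, b@B1, c@B3, e@B1, f@B0}
  B3:   IN={a@B2, b@B1, c@B3, e@B1, f@B0}   OUT={a@B2, b@B1, c@B3, e@B1, f@B0}
  B4:   IN={a@B2, b@B1, c@B3, e@B1, f@B0}   OUT={a@B2, b@B1, c@B3, e@B4, f@B0}
  B5:   IN={a@B2, b@B1, c@B3, e@B4, f@B0}   OUT={a@B2, b@B1, c@B3, d@B5, e@B4, f@B0}

Merge at B3: IN[B3] = OUT[B2] = {a@B2, b@B1, c@B3, e@B1, f@B0}
Applying B3's transfer function to that IN value gives OUT[B3] (row B3 above).

Answer: {a@B2, b@B1, c@B3, e@B1, f@B0}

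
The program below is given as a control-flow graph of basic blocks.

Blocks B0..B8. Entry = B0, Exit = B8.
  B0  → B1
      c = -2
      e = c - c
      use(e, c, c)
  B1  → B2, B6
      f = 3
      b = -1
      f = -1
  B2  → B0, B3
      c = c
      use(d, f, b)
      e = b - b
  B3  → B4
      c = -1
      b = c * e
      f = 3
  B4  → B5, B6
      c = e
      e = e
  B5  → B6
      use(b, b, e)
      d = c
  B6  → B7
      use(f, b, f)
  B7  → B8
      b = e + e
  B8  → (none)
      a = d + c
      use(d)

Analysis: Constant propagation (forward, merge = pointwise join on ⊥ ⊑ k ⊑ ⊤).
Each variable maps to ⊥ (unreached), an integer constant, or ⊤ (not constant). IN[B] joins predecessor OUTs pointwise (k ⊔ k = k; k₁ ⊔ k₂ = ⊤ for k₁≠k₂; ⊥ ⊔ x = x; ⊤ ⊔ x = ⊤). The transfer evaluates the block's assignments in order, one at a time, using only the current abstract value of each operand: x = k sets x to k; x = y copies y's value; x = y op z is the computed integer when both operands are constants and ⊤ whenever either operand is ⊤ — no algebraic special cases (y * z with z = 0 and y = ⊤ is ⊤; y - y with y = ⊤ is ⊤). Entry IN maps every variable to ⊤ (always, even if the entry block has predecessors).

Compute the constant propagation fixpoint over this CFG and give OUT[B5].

Answer: {a: ⊤, b: 0, c: 0, d: 0, e: 0, f: 3}

Derivation:
Converged values:
  B0:  IN=(all ⊤)  OUT={c:-2, e:0; rest ⊤}
  B1:  IN={c:-2, e:0; rest ⊤}  OUT={b:-1, c:-2, e:0, f:-1; rest ⊤}
  B2:  IN={b:-1, c:-2, e:0, f:-1; rest ⊤}  OUT={b:-1, c:-2, e:0, f:-1; rest ⊤}
  B3:  IN={b:-1, c:-2, e:0, f:-1; rest ⊤}  OUT={b:0, c:-1, e:0, f:3; rest ⊤}
  B4:  IN={b:0, c:-1, e:0, f:3; rest ⊤}  OUT={b:0, c:0, e:0, f:3; rest ⊤}
  B5:  IN={b:0, c:0, e:0, f:3; rest ⊤}  OUT={b:0, c:0, d:0, e:0, f:3; rest ⊤}
  B6:  IN={e:0; rest ⊤}  OUT={e:0; rest ⊤}
  B7:  IN={e:0; rest ⊤}  OUT={b:0, e:0; rest ⊤}
  B8:  IN={b:0, e:0; rest ⊤}  OUT={b:0, e:0; rest ⊤}

Merge at B5: IN[B5] = OUT[B4] = {a: ⊤, b: 0, c: 0, d: ⊤, e: 0, f: 3}
Applying B5's transfer function to that IN value gives OUT[B5] (row B5 above).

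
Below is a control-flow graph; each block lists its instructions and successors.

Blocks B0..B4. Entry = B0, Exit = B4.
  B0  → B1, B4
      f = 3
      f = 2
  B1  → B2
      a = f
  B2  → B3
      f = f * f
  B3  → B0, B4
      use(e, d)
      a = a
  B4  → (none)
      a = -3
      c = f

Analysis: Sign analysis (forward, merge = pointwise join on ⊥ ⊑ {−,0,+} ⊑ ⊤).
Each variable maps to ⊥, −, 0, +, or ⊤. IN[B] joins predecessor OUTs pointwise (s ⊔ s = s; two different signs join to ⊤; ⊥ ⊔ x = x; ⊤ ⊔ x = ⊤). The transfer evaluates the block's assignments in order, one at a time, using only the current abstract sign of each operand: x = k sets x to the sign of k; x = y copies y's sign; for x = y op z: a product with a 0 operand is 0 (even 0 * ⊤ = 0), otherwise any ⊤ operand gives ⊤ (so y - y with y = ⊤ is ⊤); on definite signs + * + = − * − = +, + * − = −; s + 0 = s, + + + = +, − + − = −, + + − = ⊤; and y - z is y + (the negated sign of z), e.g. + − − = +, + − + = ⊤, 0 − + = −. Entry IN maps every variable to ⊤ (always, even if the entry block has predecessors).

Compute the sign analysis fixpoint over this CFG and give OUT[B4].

Per-block solution:
  B0:  IN=(all ⊤)  OUT={f:+; rest ⊤}
  B1:  IN={f:+; rest ⊤}  OUT={a:+, f:+; rest ⊤}
  B2:  IN={a:+, f:+; rest ⊤}  OUT={a:+, f:+; rest ⊤}
  B3:  IN={a:+, f:+; rest ⊤}  OUT={a:+, f:+; rest ⊤}
  B4:  IN={f:+; rest ⊤}  OUT={a:-, c:+, f:+; rest ⊤}

Merge at B4: IN[B4] = OUT[B0] ⊔ OUT[B3] = {a: ⊤, b: ⊤, c: ⊤, d: ⊤, e: ⊤, f: +}
Applying B4's transfer function to that IN value gives OUT[B4] (row B4 above).

Answer: {a: -, b: ⊤, c: +, d: ⊤, e: ⊤, f: +}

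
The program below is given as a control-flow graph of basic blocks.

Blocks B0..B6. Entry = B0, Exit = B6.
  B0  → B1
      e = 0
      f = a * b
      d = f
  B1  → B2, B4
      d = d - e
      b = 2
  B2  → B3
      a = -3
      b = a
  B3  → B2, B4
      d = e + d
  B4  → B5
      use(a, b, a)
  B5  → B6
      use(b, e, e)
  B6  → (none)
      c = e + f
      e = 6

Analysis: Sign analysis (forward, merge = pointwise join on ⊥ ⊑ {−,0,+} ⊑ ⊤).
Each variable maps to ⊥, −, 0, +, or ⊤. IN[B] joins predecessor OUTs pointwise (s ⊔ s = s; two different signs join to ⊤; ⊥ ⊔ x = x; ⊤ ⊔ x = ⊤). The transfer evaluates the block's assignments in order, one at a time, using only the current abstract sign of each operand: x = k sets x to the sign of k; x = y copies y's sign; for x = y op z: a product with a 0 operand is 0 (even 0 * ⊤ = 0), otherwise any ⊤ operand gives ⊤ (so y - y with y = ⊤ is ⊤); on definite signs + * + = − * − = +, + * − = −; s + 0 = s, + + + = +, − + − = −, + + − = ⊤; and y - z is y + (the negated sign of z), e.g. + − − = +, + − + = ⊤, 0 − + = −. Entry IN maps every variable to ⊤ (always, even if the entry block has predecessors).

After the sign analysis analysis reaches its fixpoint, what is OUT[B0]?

Converged values:
  B0:   IN=(all ⊤)   OUT={e:0; rest ⊤}
  B1:   IN={e:0; rest ⊤}   OUT={b:+, e:0; rest ⊤}
  B2:   IN={e:0; rest ⊤}   OUT={a:-, b:-, e:0; rest ⊤}
  B3:   IN={a:-, b:-, e:0; rest ⊤}   OUT={a:-, b:-, e:0; rest ⊤}
  B4:   IN={e:0; rest ⊤}   OUT={e:0; rest ⊤}
  B5:   IN={e:0; rest ⊤}   OUT={e:0; rest ⊤}
  B6:   IN={e:0; rest ⊤}   OUT={e:+; rest ⊤}

B0 is the boundary node: IN[B0] = {a: ⊤, b: ⊤, c: ⊤, d: ⊤, e: ⊤, f: ⊤}
Applying B0's transfer function to that IN value gives OUT[B0] (row B0 above).

Answer: {a: ⊤, b: ⊤, c: ⊤, d: ⊤, e: 0, f: ⊤}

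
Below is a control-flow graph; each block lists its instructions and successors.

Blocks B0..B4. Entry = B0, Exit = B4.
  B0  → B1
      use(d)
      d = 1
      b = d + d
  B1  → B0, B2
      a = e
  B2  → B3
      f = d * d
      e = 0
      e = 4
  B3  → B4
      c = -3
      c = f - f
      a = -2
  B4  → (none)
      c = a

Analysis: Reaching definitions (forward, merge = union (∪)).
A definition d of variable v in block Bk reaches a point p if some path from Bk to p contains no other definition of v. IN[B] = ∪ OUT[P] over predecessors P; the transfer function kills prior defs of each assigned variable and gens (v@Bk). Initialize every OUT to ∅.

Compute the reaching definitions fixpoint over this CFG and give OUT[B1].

Answer: {a@B1, b@B0, d@B0}

Derivation:
Converged values:
  B0:   IN={a@B1, b@B0, d@B0}   OUT={a@B1, b@B0, d@B0}
  B1:   IN={a@B1, b@B0, d@B0}   OUT={a@B1, b@B0, d@B0}
  B2:   IN={a@B1, b@B0, d@B0}   OUT={a@B1, b@B0, d@B0, e@B2, f@B2}
  B3:   IN={a@B1, b@B0, d@B0, e@B2, f@B2}   OUT={a@B3, b@B0, c@B3, d@B0, e@B2, f@B2}
  B4:   IN={a@B3, b@B0, c@B3, d@B0, e@B2, f@B2}   OUT={a@B3, b@B0, c@B4, d@B0, e@B2, f@B2}

Merge at B1: IN[B1] = OUT[B0] = {a@B1, b@B0, d@B0}
Applying B1's transfer function to that IN value gives OUT[B1] (row B1 above).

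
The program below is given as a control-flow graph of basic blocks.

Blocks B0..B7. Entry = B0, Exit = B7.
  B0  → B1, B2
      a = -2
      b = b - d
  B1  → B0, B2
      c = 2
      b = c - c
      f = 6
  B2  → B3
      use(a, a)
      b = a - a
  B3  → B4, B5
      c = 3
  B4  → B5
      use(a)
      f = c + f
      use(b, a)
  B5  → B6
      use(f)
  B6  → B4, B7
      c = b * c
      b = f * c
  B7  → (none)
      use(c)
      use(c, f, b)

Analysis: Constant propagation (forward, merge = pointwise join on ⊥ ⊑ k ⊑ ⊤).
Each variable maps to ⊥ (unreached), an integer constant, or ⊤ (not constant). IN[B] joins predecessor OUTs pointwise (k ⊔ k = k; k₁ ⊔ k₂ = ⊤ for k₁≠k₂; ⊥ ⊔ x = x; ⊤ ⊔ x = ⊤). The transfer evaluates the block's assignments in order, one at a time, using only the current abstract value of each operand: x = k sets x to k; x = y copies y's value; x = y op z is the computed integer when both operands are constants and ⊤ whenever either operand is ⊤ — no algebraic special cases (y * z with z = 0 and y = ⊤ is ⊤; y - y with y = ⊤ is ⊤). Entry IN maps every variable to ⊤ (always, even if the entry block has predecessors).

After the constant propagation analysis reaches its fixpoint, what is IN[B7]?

Answer: {a: -2, b: ⊤, c: ⊤, d: ⊤, e: ⊤, f: ⊤}

Working:
Per-block solution:
  B0:  IN=(all ⊤)  OUT={a:-2; rest ⊤}
  B1:  IN={a:-2; rest ⊤}  OUT={a:-2, b:0, c:2, f:6; rest ⊤}
  B2:  IN={a:-2; rest ⊤}  OUT={a:-2, b:0; rest ⊤}
  B3:  IN={a:-2, b:0; rest ⊤}  OUT={a:-2, b:0, c:3; rest ⊤}
  B4:  IN={a:-2; rest ⊤}  OUT={a:-2; rest ⊤}
  B5:  IN={a:-2; rest ⊤}  OUT={a:-2; rest ⊤}
  B6:  IN={a:-2; rest ⊤}  OUT={a:-2; rest ⊤}
  B7:  IN={a:-2; rest ⊤}  OUT={a:-2; rest ⊤}

Merge at B7: IN[B7] = OUT[B6] = {a: -2, b: ⊤, c: ⊤, d: ⊤, e: ⊤, f: ⊤}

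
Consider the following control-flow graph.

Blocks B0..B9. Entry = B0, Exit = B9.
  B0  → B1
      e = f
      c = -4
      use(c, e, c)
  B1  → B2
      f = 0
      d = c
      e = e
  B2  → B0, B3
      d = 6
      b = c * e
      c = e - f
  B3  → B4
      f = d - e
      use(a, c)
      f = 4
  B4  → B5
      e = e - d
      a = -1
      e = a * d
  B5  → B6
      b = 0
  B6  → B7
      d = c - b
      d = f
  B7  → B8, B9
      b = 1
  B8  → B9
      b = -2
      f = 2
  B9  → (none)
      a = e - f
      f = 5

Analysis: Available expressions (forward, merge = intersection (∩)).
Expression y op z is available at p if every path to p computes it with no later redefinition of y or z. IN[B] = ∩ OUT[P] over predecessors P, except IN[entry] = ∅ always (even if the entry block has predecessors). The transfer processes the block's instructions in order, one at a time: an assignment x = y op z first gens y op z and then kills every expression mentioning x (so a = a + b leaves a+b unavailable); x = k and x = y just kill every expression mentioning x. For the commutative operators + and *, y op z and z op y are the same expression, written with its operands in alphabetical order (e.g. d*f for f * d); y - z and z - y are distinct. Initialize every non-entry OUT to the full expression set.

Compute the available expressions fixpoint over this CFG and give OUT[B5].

Converged values:
  B0: | IN={} | OUT={}
  B1: | IN={} | OUT={}
  B2: | IN={} | OUT={e-f}
  B3: | IN={e-f} | OUT={d-e}
  B4: | IN={d-e} | OUT={a*d}
  B5: | IN={a*d} | OUT={a*d}
  B6: | IN={a*d} | OUT={c-b}
  B7: | IN={c-b} | OUT={}
  B8: | IN={} | OUT={}
  B9: | IN={} | OUT={}

Merge at B5: IN[B5] = OUT[B4] = {a*d}
Applying B5's transfer function to that IN value gives OUT[B5] (row B5 above).

Answer: {a*d}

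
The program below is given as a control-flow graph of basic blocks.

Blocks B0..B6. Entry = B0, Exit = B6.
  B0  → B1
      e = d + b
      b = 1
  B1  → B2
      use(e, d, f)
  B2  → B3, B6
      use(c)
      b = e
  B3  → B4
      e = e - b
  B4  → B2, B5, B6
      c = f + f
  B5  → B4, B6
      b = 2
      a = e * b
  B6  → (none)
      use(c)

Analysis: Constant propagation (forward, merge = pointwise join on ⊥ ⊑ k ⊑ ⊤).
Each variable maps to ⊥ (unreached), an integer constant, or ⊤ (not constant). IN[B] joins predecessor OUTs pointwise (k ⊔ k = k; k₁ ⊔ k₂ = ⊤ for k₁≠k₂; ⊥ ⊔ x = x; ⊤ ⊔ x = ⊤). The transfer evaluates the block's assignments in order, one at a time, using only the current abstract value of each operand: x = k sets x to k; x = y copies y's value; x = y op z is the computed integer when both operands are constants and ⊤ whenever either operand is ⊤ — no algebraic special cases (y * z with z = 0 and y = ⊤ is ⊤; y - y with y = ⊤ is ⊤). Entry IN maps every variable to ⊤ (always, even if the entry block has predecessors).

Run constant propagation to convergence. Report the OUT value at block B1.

Fixpoint table:
  B0:  IN=(all ⊤)  OUT={b:1; rest ⊤}
  B1:  IN={b:1; rest ⊤}  OUT={b:1; rest ⊤}
  B2:  IN=(all ⊤)  OUT=(all ⊤)
  B3:  IN=(all ⊤)  OUT=(all ⊤)
  B4:  IN=(all ⊤)  OUT=(all ⊤)
  B5:  IN=(all ⊤)  OUT={b:2; rest ⊤}
  B6:  IN=(all ⊤)  OUT=(all ⊤)

Merge at B1: IN[B1] = OUT[B0] = {a: ⊤, b: 1, c: ⊤, d: ⊤, e: ⊤, f: ⊤}
Applying B1's transfer function to that IN value gives OUT[B1] (row B1 above).

Answer: {a: ⊤, b: 1, c: ⊤, d: ⊤, e: ⊤, f: ⊤}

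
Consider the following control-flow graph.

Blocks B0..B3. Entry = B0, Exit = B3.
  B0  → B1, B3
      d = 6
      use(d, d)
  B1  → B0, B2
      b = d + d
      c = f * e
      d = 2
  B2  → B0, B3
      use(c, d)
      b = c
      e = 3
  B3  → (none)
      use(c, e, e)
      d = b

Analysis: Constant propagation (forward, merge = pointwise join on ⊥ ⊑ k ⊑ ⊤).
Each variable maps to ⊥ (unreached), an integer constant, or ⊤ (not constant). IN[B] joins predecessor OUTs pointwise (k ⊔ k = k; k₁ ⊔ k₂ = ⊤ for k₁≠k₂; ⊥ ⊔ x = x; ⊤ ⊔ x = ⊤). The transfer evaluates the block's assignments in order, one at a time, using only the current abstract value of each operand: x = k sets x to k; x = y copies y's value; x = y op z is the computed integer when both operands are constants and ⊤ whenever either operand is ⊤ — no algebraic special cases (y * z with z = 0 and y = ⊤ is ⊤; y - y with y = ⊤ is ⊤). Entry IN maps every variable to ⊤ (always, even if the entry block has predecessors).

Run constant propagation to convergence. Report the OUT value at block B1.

Answer: {a: ⊤, b: 12, c: ⊤, d: 2, e: ⊤, f: ⊤}

Derivation:
Fixpoint table:
  B0: | IN=(all ⊤) | OUT={d:6; rest ⊤}
  B1: | IN={d:6; rest ⊤} | OUT={b:12, d:2; rest ⊤}
  B2: | IN={b:12, d:2; rest ⊤} | OUT={d:2, e:3; rest ⊤}
  B3: | IN=(all ⊤) | OUT=(all ⊤)

Merge at B1: IN[B1] = OUT[B0] = {a: ⊤, b: ⊤, c: ⊤, d: 6, e: ⊤, f: ⊤}
Applying B1's transfer function to that IN value gives OUT[B1] (row B1 above).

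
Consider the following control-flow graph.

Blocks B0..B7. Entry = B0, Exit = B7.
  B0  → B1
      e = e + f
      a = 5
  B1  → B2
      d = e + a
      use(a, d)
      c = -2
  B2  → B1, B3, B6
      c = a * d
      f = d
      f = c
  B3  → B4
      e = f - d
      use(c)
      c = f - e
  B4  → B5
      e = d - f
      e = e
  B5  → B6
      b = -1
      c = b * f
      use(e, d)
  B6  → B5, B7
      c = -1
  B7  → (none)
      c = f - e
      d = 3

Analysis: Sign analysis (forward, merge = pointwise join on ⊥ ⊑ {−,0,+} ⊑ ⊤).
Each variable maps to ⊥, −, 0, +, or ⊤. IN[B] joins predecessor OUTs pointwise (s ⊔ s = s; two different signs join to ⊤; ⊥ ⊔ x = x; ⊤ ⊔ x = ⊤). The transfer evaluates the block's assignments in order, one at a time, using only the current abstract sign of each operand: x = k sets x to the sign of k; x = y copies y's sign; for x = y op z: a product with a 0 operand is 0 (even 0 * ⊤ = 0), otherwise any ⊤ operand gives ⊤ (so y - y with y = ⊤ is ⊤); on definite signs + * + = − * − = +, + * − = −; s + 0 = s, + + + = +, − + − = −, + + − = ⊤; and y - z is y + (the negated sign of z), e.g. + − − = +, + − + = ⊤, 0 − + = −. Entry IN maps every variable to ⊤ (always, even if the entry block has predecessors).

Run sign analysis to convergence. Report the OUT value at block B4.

Per-block solution:
  B0:  IN=(all ⊤)  OUT={a:+; rest ⊤}
  B1:  IN={a:+; rest ⊤}  OUT={a:+, c:-; rest ⊤}
  B2:  IN={a:+, c:-; rest ⊤}  OUT={a:+; rest ⊤}
  B3:  IN={a:+; rest ⊤}  OUT={a:+; rest ⊤}
  B4:  IN={a:+; rest ⊤}  OUT={a:+; rest ⊤}
  B5:  IN={a:+; rest ⊤}  OUT={a:+, b:-; rest ⊤}
  B6:  IN={a:+; rest ⊤}  OUT={a:+, c:-; rest ⊤}
  B7:  IN={a:+, c:-; rest ⊤}  OUT={a:+, d:+; rest ⊤}

Merge at B4: IN[B4] = OUT[B3] = {a: +, b: ⊤, c: ⊤, d: ⊤, e: ⊤, f: ⊤}
Applying B4's transfer function to that IN value gives OUT[B4] (row B4 above).

Answer: {a: +, b: ⊤, c: ⊤, d: ⊤, e: ⊤, f: ⊤}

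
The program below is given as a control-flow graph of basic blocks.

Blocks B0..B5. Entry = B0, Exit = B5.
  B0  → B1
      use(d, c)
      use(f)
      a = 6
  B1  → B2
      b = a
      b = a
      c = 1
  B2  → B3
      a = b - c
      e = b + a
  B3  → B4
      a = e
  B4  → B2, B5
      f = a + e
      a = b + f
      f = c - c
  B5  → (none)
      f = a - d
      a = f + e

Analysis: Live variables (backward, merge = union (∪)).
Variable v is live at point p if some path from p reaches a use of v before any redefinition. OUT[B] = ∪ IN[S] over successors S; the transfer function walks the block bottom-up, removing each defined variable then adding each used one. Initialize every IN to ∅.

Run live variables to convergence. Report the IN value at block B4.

Answer: {a, b, c, d, e}

Working:
Converged values:
  B0:  IN={c, d, f}  OUT={a, d}
  B1:  IN={a, d}  OUT={b, c, d}
  B2:  IN={b, c, d}  OUT={b, c, d, e}
  B3:  IN={b, c, d, e}  OUT={a, b, c, d, e}
  B4:  IN={a, b, c, d, e}  OUT={a, b, c, d, e}
  B5:  IN={a, d, e}  OUT={}

Merge at B4: OUT[B4] = IN[B2] ⊔ IN[B5] = {a, b, c, d, e}
Applying B4's transfer function to that OUT value gives IN[B4] (row B4 above).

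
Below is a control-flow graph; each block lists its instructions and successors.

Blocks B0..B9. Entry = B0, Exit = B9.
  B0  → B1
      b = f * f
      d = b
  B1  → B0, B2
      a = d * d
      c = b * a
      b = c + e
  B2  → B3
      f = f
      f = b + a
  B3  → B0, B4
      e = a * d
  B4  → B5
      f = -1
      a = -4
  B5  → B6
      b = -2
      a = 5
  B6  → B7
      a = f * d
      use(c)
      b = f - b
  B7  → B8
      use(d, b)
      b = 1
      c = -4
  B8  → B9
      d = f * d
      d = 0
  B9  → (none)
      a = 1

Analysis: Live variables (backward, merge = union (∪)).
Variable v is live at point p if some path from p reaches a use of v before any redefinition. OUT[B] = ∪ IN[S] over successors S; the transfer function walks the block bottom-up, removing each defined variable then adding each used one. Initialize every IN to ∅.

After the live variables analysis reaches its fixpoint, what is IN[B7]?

Answer: {b, d, f}

Derivation:
Per-block solution:
  B0:  IN={e, f}  OUT={b, d, e, f}
  B1:  IN={b, d, e, f}  OUT={a, b, c, d, e, f}
  B2:  IN={a, b, c, d, f}  OUT={a, c, d, f}
  B3:  IN={a, c, d, f}  OUT={c, d, e, f}
  B4:  IN={c, d}  OUT={c, d, f}
  B5:  IN={c, d, f}  OUT={b, c, d, f}
  B6:  IN={b, c, d, f}  OUT={b, d, f}
  B7:  IN={b, d, f}  OUT={d, f}
  B8:  IN={d, f}  OUT={}
  B9:  IN={}  OUT={}

Merge at B7: OUT[B7] = IN[B8] = {d, f}
Applying B7's transfer function to that OUT value gives IN[B7] (row B7 above).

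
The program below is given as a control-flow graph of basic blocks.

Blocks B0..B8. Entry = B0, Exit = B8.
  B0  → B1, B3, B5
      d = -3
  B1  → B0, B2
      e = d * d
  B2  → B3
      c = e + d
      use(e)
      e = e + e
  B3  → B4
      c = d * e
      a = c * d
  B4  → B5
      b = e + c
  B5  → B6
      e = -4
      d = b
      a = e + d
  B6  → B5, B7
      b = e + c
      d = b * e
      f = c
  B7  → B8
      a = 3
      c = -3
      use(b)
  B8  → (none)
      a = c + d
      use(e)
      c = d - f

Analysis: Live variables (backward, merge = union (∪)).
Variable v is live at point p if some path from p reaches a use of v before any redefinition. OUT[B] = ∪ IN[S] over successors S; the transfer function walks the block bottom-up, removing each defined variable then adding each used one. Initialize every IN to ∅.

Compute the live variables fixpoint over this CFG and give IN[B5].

Per-block solution:
  B0:  IN={b, c, e}  OUT={b, c, d, e}
  B1:  IN={b, c, d}  OUT={b, c, d, e}
  B2:  IN={d, e}  OUT={d, e}
  B3:  IN={d, e}  OUT={c, e}
  B4:  IN={c, e}  OUT={b, c}
  B5:  IN={b, c}  OUT={c, e}
  B6:  IN={c, e}  OUT={b, c, d, e, f}
  B7:  IN={b, d, e, f}  OUT={c, d, e, f}
  B8:  IN={c, d, e, f}  OUT={}

Merge at B5: OUT[B5] = IN[B6] = {c, e}
Applying B5's transfer function to that OUT value gives IN[B5] (row B5 above).

Answer: {b, c}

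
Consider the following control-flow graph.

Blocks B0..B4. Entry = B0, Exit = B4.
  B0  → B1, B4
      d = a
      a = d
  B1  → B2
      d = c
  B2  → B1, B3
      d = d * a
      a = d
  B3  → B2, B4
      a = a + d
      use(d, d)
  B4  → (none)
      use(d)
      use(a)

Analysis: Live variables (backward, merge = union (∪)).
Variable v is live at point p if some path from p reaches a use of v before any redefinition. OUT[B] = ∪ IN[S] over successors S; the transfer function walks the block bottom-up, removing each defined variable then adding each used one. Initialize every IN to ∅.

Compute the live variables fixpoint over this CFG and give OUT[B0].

Per-block solution:
  B0:   IN={a, c}   OUT={a, c, d}
  B1:   IN={a, c}   OUT={a, c, d}
  B2:   IN={a, c, d}   OUT={a, c, d}
  B3:   IN={a, c, d}   OUT={a, c, d}
  B4:   IN={a, d}   OUT={}

Merge at B0: OUT[B0] = IN[B1] ⊔ IN[B4] = {a, c, d}

Answer: {a, c, d}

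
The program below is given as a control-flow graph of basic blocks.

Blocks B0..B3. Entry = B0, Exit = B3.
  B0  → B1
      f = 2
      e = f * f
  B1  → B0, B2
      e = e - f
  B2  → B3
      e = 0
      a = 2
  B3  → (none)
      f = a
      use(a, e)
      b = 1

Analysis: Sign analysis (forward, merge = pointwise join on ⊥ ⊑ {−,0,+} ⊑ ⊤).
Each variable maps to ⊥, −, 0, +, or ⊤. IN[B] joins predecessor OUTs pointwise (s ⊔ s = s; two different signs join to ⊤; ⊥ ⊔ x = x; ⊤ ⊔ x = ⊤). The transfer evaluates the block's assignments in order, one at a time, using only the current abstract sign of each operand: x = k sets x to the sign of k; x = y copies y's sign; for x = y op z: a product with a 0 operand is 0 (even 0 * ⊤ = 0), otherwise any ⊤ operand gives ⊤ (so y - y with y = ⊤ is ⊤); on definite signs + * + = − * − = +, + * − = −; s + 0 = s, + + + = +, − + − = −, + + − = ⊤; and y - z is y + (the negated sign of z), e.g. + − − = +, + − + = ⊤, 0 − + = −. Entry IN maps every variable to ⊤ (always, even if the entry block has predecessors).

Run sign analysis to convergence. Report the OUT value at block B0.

Per-block solution:
  B0:  IN=(all ⊤)  OUT={e:+, f:+; rest ⊤}
  B1:  IN={e:+, f:+; rest ⊤}  OUT={f:+; rest ⊤}
  B2:  IN={f:+; rest ⊤}  OUT={a:+, e:0, f:+; rest ⊤}
  B3:  IN={a:+, e:0, f:+; rest ⊤}  OUT={a:+, b:+, e:0, f:+; rest ⊤}

Merge at B0 (entry node, so the boundary value (all ⊤) is joined with the incoming edge(s)): IN[B0] = (all ⊤) ⊔ OUT[B1] = {a: ⊤, b: ⊤, c: ⊤, d: ⊤, e: ⊤, f: ⊤}
Applying B0's transfer function to that IN value gives OUT[B0] (row B0 above).

Answer: {a: ⊤, b: ⊤, c: ⊤, d: ⊤, e: +, f: +}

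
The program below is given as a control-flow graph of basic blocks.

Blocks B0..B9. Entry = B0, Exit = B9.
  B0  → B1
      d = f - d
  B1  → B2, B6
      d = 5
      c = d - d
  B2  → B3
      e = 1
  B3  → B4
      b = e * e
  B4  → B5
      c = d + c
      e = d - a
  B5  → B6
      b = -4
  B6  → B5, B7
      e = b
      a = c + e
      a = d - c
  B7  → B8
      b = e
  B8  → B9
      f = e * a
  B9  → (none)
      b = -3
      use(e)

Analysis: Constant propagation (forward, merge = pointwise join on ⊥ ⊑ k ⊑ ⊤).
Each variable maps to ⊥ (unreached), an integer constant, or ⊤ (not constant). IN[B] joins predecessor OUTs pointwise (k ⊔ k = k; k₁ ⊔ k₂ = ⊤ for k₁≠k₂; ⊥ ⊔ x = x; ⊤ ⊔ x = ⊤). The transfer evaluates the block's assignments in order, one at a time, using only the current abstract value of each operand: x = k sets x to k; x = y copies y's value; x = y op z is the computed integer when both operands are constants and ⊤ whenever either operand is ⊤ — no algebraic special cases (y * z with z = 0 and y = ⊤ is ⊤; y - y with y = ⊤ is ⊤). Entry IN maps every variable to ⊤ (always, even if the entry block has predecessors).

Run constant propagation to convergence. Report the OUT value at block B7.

Converged values:
  B0: | IN=(all ⊤) | OUT=(all ⊤)
  B1: | IN=(all ⊤) | OUT={c:0, d:5; rest ⊤}
  B2: | IN={c:0, d:5; rest ⊤} | OUT={c:0, d:5, e:1; rest ⊤}
  B3: | IN={c:0, d:5, e:1; rest ⊤} | OUT={b:1, c:0, d:5, e:1; rest ⊤}
  B4: | IN={b:1, c:0, d:5, e:1; rest ⊤} | OUT={b:1, c:5, d:5; rest ⊤}
  B5: | IN={d:5; rest ⊤} | OUT={b:-4, d:5; rest ⊤}
  B6: | IN={d:5; rest ⊤} | OUT={d:5; rest ⊤}
  B7: | IN={d:5; rest ⊤} | OUT={d:5; rest ⊤}
  B8: | IN={d:5; rest ⊤} | OUT={d:5; rest ⊤}
  B9: | IN={d:5; rest ⊤} | OUT={b:-3, d:5; rest ⊤}

Merge at B7: IN[B7] = OUT[B6] = {a: ⊤, b: ⊤, c: ⊤, d: 5, e: ⊤, f: ⊤}
Applying B7's transfer function to that IN value gives OUT[B7] (row B7 above).

Answer: {a: ⊤, b: ⊤, c: ⊤, d: 5, e: ⊤, f: ⊤}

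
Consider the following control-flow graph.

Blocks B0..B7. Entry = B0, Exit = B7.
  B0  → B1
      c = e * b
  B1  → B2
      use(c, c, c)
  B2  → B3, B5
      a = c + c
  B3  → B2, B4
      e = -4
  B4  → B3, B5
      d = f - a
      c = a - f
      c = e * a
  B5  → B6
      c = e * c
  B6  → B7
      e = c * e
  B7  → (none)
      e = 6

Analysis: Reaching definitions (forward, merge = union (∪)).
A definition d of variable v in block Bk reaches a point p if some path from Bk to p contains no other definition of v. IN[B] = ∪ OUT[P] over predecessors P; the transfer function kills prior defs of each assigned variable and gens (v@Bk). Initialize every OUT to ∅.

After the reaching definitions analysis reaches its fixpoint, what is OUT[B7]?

Converged values:
  B0: | IN={} | OUT={c@B0}
  B1: | IN={c@B0} | OUT={c@B0}
  B2: | IN={a@B2, c@B0, c@B4, d@B4, e@B3} | OUT={a@B2, c@B0, c@B4, d@B4, e@B3}
  B3: | IN={a@B2, c@B0, c@B4, d@B4, e@B3} | OUT={a@B2, c@B0, c@B4, d@B4, e@B3}
  B4: | IN={a@B2, c@B0, c@B4, d@B4, e@B3} | OUT={a@B2, c@B4, d@B4, e@B3}
  B5: | IN={a@B2, c@B0, c@B4, d@B4, e@B3} | OUT={a@B2, c@B5, d@B4, e@B3}
  B6: | IN={a@B2, c@B5, d@B4, e@B3} | OUT={a@B2, c@B5, d@B4, e@B6}
  B7: | IN={a@B2, c@B5, d@B4, e@B6} | OUT={a@B2, c@B5, d@B4, e@B7}

Merge at B7: IN[B7] = OUT[B6] = {a@B2, c@B5, d@B4, e@B6}
Applying B7's transfer function to that IN value gives OUT[B7] (row B7 above).

Answer: {a@B2, c@B5, d@B4, e@B7}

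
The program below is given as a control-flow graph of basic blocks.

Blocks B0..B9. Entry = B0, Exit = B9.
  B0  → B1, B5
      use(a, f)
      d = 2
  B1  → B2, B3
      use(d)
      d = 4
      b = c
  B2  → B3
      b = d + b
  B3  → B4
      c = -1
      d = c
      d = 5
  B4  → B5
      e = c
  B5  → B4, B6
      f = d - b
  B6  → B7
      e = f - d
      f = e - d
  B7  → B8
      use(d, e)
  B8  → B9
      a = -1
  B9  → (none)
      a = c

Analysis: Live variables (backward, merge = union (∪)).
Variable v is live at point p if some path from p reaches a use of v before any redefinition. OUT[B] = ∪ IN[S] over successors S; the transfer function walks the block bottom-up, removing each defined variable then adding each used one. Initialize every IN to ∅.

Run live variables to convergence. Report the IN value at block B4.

Fixpoint table:
  B0: | IN={a, b, c, f} | OUT={b, c, d}
  B1: | IN={c, d} | OUT={b, d}
  B2: | IN={b, d} | OUT={b}
  B3: | IN={b} | OUT={b, c, d}
  B4: | IN={b, c, d} | OUT={b, c, d}
  B5: | IN={b, c, d} | OUT={b, c, d, f}
  B6: | IN={c, d, f} | OUT={c, d, e}
  B7: | IN={c, d, e} | OUT={c}
  B8: | IN={c} | OUT={c}
  B9: | IN={c} | OUT={}

Merge at B4: OUT[B4] = IN[B5] = {b, c, d}
Applying B4's transfer function to that OUT value gives IN[B4] (row B4 above).

Answer: {b, c, d}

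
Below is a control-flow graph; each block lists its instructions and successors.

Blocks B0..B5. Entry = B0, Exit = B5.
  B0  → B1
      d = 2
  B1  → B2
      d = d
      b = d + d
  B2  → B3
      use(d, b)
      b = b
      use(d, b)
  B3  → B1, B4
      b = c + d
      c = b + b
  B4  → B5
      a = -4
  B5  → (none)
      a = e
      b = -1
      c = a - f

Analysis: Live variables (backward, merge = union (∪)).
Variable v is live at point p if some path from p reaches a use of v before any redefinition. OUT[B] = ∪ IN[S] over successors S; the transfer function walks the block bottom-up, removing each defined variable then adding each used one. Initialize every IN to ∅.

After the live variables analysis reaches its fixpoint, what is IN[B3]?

Converged values:
  B0: | IN={c, e, f} | OUT={c, d, e, f}
  B1: | IN={c, d, e, f} | OUT={b, c, d, e, f}
  B2: | IN={b, c, d, e, f} | OUT={c, d, e, f}
  B3: | IN={c, d, e, f} | OUT={c, d, e, f}
  B4: | IN={e, f} | OUT={e, f}
  B5: | IN={e, f} | OUT={}

Merge at B3: OUT[B3] = IN[B1] ⊔ IN[B4] = {c, d, e, f}
Applying B3's transfer function to that OUT value gives IN[B3] (row B3 above).

Answer: {c, d, e, f}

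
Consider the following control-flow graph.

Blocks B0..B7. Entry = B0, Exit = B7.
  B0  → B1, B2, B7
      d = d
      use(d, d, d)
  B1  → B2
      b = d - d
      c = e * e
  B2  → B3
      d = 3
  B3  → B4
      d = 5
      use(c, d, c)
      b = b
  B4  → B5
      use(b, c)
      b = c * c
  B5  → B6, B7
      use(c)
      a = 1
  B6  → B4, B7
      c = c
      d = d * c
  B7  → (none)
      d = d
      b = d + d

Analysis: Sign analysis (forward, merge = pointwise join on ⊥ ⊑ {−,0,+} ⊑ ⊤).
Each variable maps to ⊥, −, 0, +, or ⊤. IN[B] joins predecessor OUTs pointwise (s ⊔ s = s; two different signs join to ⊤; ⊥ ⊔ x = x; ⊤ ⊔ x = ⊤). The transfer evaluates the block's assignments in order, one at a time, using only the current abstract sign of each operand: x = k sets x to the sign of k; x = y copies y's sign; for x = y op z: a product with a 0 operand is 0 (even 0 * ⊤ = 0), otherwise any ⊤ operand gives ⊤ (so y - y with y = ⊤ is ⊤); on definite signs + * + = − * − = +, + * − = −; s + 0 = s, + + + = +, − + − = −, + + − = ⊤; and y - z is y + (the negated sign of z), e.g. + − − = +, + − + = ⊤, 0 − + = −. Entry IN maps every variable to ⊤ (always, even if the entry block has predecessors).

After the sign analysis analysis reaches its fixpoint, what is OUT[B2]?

Answer: {a: ⊤, b: ⊤, c: ⊤, d: +, e: ⊤, f: ⊤}

Working:
Fixpoint table:
  B0: | IN=(all ⊤) | OUT=(all ⊤)
  B1: | IN=(all ⊤) | OUT=(all ⊤)
  B2: | IN=(all ⊤) | OUT={d:+; rest ⊤}
  B3: | IN={d:+; rest ⊤} | OUT={d:+; rest ⊤}
  B4: | IN=(all ⊤) | OUT=(all ⊤)
  B5: | IN=(all ⊤) | OUT={a:+; rest ⊤}
  B6: | IN={a:+; rest ⊤} | OUT={a:+; rest ⊤}
  B7: | IN=(all ⊤) | OUT=(all ⊤)

Merge at B2: IN[B2] = OUT[B0] ⊔ OUT[B1] = {a: ⊤, b: ⊤, c: ⊤, d: ⊤, e: ⊤, f: ⊤}
Applying B2's transfer function to that IN value gives OUT[B2] (row B2 above).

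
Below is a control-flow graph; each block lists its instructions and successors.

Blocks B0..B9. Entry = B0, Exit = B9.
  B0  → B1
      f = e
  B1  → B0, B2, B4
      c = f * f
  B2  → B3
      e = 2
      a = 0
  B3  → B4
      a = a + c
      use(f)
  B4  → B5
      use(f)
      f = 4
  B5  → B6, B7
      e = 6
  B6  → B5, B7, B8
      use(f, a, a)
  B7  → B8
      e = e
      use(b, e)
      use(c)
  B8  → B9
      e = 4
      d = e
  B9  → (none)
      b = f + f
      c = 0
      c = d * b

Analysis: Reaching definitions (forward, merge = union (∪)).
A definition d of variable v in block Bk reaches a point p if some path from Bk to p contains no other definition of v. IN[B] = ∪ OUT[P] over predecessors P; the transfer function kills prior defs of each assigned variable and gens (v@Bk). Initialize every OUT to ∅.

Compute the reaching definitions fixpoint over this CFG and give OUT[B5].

Fixpoint table:
  B0:  IN={c@B1, f@B0}  OUT={c@B1, f@B0}
  B1:  IN={c@B1, f@B0}  OUT={c@B1, f@B0}
  B2:  IN={c@B1, f@B0}  OUT={a@B2, c@B1, e@B2, f@B0}
  B3:  IN={a@B2, c@B1, e@B2, f@B0}  OUT={a@B3, c@B1, e@B2, f@B0}
  B4:  IN={a@B3, c@B1, e@B2, f@B0}  OUT={a@B3, c@B1, e@B2, f@B4}
  B5:  IN={a@B3, c@B1, e@B2, e@B5, f@B4}  OUT={a@B3, c@B1, e@B5, f@B4}
  B6:  IN={a@B3, c@B1, e@B5, f@B4}  OUT={a@B3, c@B1, e@B5, f@B4}
  B7:  IN={a@B3, c@B1, e@B5, f@B4}  OUT={a@B3, c@B1, e@B7, f@B4}
  B8:  IN={a@B3, c@B1, e@B5, e@B7, f@B4}  OUT={a@B3, c@B1, d@B8, e@B8, f@B4}
  B9:  IN={a@B3, c@B1, d@B8, e@B8, f@B4}  OUT={a@B3, b@B9, c@B9, d@B8, e@B8, f@B4}

Merge at B5: IN[B5] = OUT[B4] ⊔ OUT[B6] = {a@B3, c@B1, e@B2, e@B5, f@B4}
Applying B5's transfer function to that IN value gives OUT[B5] (row B5 above).

Answer: {a@B3, c@B1, e@B5, f@B4}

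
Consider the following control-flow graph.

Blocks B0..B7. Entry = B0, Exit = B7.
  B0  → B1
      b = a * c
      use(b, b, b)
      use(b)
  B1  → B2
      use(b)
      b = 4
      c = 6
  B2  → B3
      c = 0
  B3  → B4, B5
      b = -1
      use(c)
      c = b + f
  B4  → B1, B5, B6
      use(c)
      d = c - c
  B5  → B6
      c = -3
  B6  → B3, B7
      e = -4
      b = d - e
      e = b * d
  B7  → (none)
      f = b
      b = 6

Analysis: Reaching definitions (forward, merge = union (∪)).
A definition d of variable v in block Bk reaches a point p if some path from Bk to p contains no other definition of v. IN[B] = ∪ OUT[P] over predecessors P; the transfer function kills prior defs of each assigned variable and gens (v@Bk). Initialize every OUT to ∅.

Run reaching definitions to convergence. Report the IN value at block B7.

Per-block solution:
  B0:  IN={}  OUT={b@B0}
  B1:  IN={b@B0, b@B3, c@B3, d@B4, e@B6}  OUT={b@B1, c@B1, d@B4, e@B6}
  B2:  IN={b@B1, c@B1, d@B4, e@B6}  OUT={b@B1, c@B2, d@B4, e@B6}
  B3:  IN={b@B1, b@B6, c@B2, c@B3, c@B5, d@B4, e@B6}  OUT={b@B3, c@B3, d@B4, e@B6}
  B4:  IN={b@B3, c@B3, d@B4, e@B6}  OUT={b@B3, c@B3, d@B4, e@B6}
  B5:  IN={b@B3, c@B3, d@B4, e@B6}  OUT={b@B3, c@B5, d@B4, e@B6}
  B6:  IN={b@B3, c@B3, c@B5, d@B4, e@B6}  OUT={b@B6, c@B3, c@B5, d@B4, e@B6}
  B7:  IN={b@B6, c@B3, c@B5, d@B4, e@B6}  OUT={b@B7, c@B3, c@B5, d@B4, e@B6, f@B7}

Merge at B7: IN[B7] = OUT[B6] = {b@B6, c@B3, c@B5, d@B4, e@B6}

Answer: {b@B6, c@B3, c@B5, d@B4, e@B6}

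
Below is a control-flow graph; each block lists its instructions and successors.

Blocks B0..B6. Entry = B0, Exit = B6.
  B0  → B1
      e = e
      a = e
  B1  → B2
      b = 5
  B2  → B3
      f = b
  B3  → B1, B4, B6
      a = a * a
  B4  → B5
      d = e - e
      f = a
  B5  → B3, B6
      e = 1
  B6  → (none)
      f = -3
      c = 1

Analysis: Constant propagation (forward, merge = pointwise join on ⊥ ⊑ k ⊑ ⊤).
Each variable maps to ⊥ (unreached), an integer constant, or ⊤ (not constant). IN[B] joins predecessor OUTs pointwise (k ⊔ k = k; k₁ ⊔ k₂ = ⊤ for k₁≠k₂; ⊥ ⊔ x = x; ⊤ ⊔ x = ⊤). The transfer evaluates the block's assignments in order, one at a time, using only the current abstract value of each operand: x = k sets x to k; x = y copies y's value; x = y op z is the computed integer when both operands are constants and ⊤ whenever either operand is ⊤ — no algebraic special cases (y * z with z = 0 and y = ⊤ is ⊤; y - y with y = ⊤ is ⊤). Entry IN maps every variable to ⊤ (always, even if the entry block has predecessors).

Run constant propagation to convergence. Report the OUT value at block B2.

Fixpoint table:
  B0:  IN=(all ⊤)  OUT=(all ⊤)
  B1:  IN=(all ⊤)  OUT={b:5; rest ⊤}
  B2:  IN={b:5; rest ⊤}  OUT={b:5, f:5; rest ⊤}
  B3:  IN={b:5; rest ⊤}  OUT={b:5; rest ⊤}
  B4:  IN={b:5; rest ⊤}  OUT={b:5; rest ⊤}
  B5:  IN={b:5; rest ⊤}  OUT={b:5, e:1; rest ⊤}
  B6:  IN={b:5; rest ⊤}  OUT={b:5, c:1, f:-3; rest ⊤}

Merge at B2: IN[B2] = OUT[B1] = {a: ⊤, b: 5, c: ⊤, d: ⊤, e: ⊤, f: ⊤}
Applying B2's transfer function to that IN value gives OUT[B2] (row B2 above).

Answer: {a: ⊤, b: 5, c: ⊤, d: ⊤, e: ⊤, f: 5}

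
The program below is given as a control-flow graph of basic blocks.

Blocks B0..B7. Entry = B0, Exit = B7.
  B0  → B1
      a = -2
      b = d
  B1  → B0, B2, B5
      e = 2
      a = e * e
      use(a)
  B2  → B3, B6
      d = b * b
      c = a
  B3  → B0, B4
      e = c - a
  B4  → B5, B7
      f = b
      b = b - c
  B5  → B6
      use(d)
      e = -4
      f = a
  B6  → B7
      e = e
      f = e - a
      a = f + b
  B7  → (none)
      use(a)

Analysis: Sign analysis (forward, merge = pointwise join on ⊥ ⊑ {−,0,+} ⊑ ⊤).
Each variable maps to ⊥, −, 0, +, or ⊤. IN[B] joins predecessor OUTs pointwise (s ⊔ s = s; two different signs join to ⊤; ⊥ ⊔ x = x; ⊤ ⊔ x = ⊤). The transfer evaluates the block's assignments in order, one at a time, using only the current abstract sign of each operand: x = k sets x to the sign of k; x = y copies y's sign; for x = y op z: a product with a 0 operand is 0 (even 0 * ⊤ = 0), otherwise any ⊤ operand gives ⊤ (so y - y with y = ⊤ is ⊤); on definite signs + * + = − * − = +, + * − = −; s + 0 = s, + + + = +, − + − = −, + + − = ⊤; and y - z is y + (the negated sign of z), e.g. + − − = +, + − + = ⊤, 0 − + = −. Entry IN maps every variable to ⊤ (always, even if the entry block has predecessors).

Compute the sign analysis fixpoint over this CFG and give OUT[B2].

Answer: {a: +, b: ⊤, c: +, d: ⊤, e: +, f: ⊤}

Trace:
Fixpoint table:
  B0:   IN=(all ⊤)   OUT={a:-; rest ⊤}
  B1:   IN={a:-; rest ⊤}   OUT={a:+, e:+; rest ⊤}
  B2:   IN={a:+, e:+; rest ⊤}   OUT={a:+, c:+, e:+; rest ⊤}
  B3:   IN={a:+, c:+, e:+; rest ⊤}   OUT={a:+, c:+; rest ⊤}
  B4:   IN={a:+, c:+; rest ⊤}   OUT={a:+, c:+; rest ⊤}
  B5:   IN={a:+; rest ⊤}   OUT={a:+, e:-, f:+; rest ⊤}
  B6:   IN={a:+; rest ⊤}   OUT=(all ⊤)
  B7:   IN=(all ⊤)   OUT=(all ⊤)

Merge at B2: IN[B2] = OUT[B1] = {a: +, b: ⊤, c: ⊤, d: ⊤, e: +, f: ⊤}
Applying B2's transfer function to that IN value gives OUT[B2] (row B2 above).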